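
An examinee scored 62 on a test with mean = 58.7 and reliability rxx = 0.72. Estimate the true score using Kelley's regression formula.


T_est = rxx * X + (1 - rxx) * mean
T_est = 0.72 * 62 + 0.28 * 58.7
T_est = 44.64 + 16.436
T_est = 61.076

61.076


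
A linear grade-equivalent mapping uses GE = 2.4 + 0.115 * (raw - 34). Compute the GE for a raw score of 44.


raw - median = 44 - 34 = 10
slope * diff = 0.115 * 10 = 1.15
GE = 2.4 + 1.15
GE = 3.55

3.55


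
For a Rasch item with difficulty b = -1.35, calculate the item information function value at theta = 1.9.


P = 1/(1+exp(-(1.9--1.35))) = 0.9627
I = P*(1-P) = 0.9627 * 0.0373
I = 0.0359

0.0359


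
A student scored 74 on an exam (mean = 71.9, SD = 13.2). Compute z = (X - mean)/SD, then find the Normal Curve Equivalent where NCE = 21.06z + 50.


z = (X - mean) / SD = (74 - 71.9) / 13.2
z = 2.1 / 13.2
z = 0.1591
NCE = NCE = 21.06z + 50
Carry z at full precision (z = 2.1 / 13.2) into the conversion:
NCE = 21.06 * (2.1 / 13.2) + 50 = 44.226 / 13.2 + 50
NCE = 3.3505 + 50
NCE = 53.3505

53.3505


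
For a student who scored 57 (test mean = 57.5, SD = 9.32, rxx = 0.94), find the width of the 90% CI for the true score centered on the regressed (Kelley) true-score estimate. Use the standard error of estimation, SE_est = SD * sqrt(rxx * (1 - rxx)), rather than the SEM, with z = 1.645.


True score estimate = 0.94*57 + 0.06*57.5 = 57.03
SE_est = SD * sqrt(rxx * (1 - rxx)) = 9.32 * sqrt(0.94 * 0.06) = 9.32 * sqrt(0.0564) = 2.213377
CI = T_est +/- z * SE_est, so width = 2 * z * SE_est = 2 * 1.645 * 2.213377
Width = 7.282

7.282


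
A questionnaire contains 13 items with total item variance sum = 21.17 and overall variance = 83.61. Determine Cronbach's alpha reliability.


alpha = (k/(k-1)) * (1 - sum(si^2)/s_total^2)
= (13/12) * (1 - 21.17/83.61)
alpha = 0.809

0.809


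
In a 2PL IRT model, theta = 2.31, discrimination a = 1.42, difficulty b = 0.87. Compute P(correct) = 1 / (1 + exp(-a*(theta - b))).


a*(theta - b) = 1.42 * (2.31 - 0.87) = 2.0448
exp(-2.0448) = 0.1294
P = 1 / (1 + 0.1294)
P = 0.8854

0.8854


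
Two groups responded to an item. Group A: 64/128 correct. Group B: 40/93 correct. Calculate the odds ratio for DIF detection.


Odds_A = 64/64 = 1.0
Odds_B = 40/53 = 0.7547
OR = Odds_A / Odds_B = 1.0 / 0.7547
Exactly, OR = (64 * 53) / (64 * 40) = 3392 / 2560
OR = 1.325

1.325


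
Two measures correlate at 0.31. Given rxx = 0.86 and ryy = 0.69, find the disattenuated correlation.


r_corrected = rxy / sqrt(rxx * ryy)
= 0.31 / sqrt(0.86 * 0.69)
= 0.31 / sqrt(0.5934)
= 0.31 / 0.770325
r_corrected = 0.4024

0.4024


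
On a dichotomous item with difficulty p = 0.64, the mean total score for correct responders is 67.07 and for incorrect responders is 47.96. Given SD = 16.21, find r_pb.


q = 1 - p = 0.36
rpb = ((M1 - M0) / SD) * sqrt(p * q)
rpb = ((67.07 - 47.96) / 16.21) * sqrt(0.64 * 0.36)
rpb = 0.5659

0.5659


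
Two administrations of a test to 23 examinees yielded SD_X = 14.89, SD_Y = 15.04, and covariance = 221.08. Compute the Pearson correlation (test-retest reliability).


r = cov(X,Y) / (SD_X * SD_Y)
r = 221.08 / (14.89 * 15.04)
r = 221.08 / 223.9456
r = 0.9872

0.9872


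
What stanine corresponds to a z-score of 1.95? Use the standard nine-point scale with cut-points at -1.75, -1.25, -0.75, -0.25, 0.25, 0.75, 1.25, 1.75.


Stanine boundaries: [-1.75, -1.25, -0.75, -0.25, 0.25, 0.75, 1.25, 1.75]
z = 1.95
Check each boundary:
  z >= -1.75 -> could be stanine 2
  z >= -1.25 -> could be stanine 3
  z >= -0.75 -> could be stanine 4
  z >= -0.25 -> could be stanine 5
  z >= 0.25 -> could be stanine 6
  z >= 0.75 -> could be stanine 7
  z >= 1.25 -> could be stanine 8
  z >= 1.75 -> could be stanine 9
Highest qualifying boundary gives stanine = 9

9


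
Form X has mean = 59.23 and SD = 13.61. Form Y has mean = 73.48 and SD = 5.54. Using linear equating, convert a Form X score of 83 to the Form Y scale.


slope = SD_Y / SD_X = 5.54 / 13.61 ~ 0.4071
intercept = mean_Y - slope * mean_X = 73.48 - (5.54 / 13.61) * 59.23 ~ 49.3702
Y = slope * X + intercept. To avoid rounding drift from the rounded slope/intercept, evaluate the equivalent form Y = mean_Y + SD_Y * (X - mean_X) / SD_X at full precision:
Y = 73.48 + 5.54 * (83 - 59.23) / 13.61
Y = 73.48 + 5.54 * 23.77 / 13.61
Y = 73.48 + 131.6858 / 13.61
Y = 73.48 + 9.6757
Y = 83.1557

83.1557


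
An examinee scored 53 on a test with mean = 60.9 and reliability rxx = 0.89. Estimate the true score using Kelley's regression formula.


T_est = rxx * X + (1 - rxx) * mean
T_est = 0.89 * 53 + 0.11 * 60.9
T_est = 47.17 + 6.699
T_est = 53.869

53.869


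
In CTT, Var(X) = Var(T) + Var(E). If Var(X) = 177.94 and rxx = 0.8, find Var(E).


var_true = rxx * var_obs = 0.8 * 177.94 = 142.352
var_error = var_obs - var_true
var_error = 177.94 - 142.352
var_error = 35.588

35.588


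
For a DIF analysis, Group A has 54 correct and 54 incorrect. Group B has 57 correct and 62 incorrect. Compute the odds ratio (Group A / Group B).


Odds_A = 54/54 = 1.0
Odds_B = 57/62 = 0.9194
OR = Odds_A / Odds_B = 1.0 / 0.9194
Exactly, OR = (54 * 62) / (54 * 57) = 3348 / 3078
OR = 1.0877

1.0877


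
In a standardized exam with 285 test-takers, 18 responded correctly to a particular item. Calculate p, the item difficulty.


Item difficulty p = number correct / total examinees
p = 18 / 285
p = 0.0632

0.0632


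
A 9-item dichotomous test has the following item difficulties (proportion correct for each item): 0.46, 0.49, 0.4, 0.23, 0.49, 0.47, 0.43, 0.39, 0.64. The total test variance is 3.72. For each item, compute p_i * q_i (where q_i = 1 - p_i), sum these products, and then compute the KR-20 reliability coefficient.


For each item, compute p_i * q_i:
  Item 1: 0.46 * 0.54 = 0.2484
  Item 2: 0.49 * 0.51 = 0.2499
  Item 3: 0.4 * 0.6 = 0.24
  Item 4: 0.23 * 0.77 = 0.1771
  Item 5: 0.49 * 0.51 = 0.2499
  Item 6: 0.47 * 0.53 = 0.2491
  Item 7: 0.43 * 0.57 = 0.2451
  Item 8: 0.39 * 0.61 = 0.2379
  Item 9: 0.64 * 0.36 = 0.2304
Sum(p_i * q_i) = 0.2484 + 0.2499 + 0.24 + 0.1771 + 0.2499 + 0.2491 + 0.2451 + 0.2379 + 0.2304 = 2.1278
KR-20 = (k/(k-1)) * (1 - Sum(p_i*q_i) / Var_total)
= (9/8) * (1 - 2.1278/3.72)
= 1.125 * 0.428
KR-20 = 0.4815

0.4815


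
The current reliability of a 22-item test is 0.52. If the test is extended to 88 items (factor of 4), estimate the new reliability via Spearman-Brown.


r_new = (n * rxx) / (1 + (n-1) * rxx)
r_new = (4 * 0.52) / (1 + 3 * 0.52)
r_new = 2.08 / 2.56
r_new = 0.8125

0.8125


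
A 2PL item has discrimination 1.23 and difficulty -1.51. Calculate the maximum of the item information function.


For 2PL, max info at theta = b = -1.51
I_max = a^2 / 4 = 1.23^2 / 4
= 1.5129 / 4
I_max = 0.3782

0.3782


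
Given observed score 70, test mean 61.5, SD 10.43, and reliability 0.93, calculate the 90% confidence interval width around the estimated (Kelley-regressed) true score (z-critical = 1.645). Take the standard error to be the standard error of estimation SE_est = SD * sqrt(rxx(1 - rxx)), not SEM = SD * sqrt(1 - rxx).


True score estimate = 0.93*70 + 0.07*61.5 = 69.405
SE_est = SD * sqrt(rxx * (1 - rxx)) = 10.43 * sqrt(0.93 * 0.07) = 10.43 * sqrt(0.0651) = 2.661183
CI = T_est +/- z * SE_est, so width = 2 * z * SE_est = 2 * 1.645 * 2.661183
Width = 8.7553

8.7553


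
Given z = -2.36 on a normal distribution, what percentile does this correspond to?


CDF(z) = 0.5 * (1 + erf(z/sqrt(2)))
erf(-1.6688) = -0.9817
CDF = 0.0091
Percentile rank = 0.0091 * 100 = 0.91

0.91


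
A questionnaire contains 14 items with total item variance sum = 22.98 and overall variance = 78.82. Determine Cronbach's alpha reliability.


alpha = (k/(k-1)) * (1 - sum(si^2)/s_total^2)
= (14/13) * (1 - 22.98/78.82)
alpha = 0.7629

0.7629


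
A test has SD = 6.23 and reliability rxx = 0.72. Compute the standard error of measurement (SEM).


SEM = SD * sqrt(1 - rxx)
SEM = 6.23 * sqrt(1 - 0.72)
SEM = 6.23 * sqrt(0.28) = 6.23 * 0.52915
SEM = 3.2966

3.2966


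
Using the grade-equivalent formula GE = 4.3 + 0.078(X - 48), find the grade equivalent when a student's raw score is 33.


raw - median = 33 - 48 = -15
slope * diff = 0.078 * -15 = -1.17
GE = 4.3 + -1.17
GE = 3.13

3.13


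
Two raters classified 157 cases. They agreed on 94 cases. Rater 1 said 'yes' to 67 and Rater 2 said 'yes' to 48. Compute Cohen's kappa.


P_o = 94/157 = 0.598726
P_e = (67*48 + 90*109) / 24649 = 0.52846
kappa = (P_o - P_e) / (1 - P_e)
kappa = (0.598726 - 0.52846) / (1 - 0.52846)
kappa = 0.149

0.149


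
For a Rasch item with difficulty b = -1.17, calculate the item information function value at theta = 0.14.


P = 1/(1+exp(-(0.14--1.17))) = 0.7875
I = P*(1-P) = 0.7875 * 0.2125
I = 0.1673

0.1673


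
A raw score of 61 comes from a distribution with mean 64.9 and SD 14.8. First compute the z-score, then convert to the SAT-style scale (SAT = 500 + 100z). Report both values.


z = (X - mean) / SD = (61 - 64.9) / 14.8
z = -3.9 / 14.8
z = -0.2635
SAT-scale = SAT = 500 + 100z
Carry z at full precision (z = -3.9 / 14.8) into the conversion:
SAT-scale = 500 + 100 * (-3.9 / 14.8) = 500 + -390 / 14.8
SAT-scale = 500 + -26.3514
SAT-scale = 473.6486

473.6486


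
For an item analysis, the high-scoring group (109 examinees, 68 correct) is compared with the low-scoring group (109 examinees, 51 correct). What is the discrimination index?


p_upper = 68/109 = 0.6239
p_lower = 51/109 = 0.4679
D = 0.6239 - 0.4679 = 0.156

0.156


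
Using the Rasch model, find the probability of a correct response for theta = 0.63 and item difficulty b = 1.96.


theta - b = 0.63 - 1.96 = -1.33
exp(-(theta - b)) = exp(1.33) = 3.781
P = 1 / (1 + 3.781)
P = 0.2092

0.2092


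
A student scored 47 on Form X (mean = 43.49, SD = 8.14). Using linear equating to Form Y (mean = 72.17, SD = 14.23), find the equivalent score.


slope = SD_Y / SD_X = 14.23 / 8.14 ~ 1.7482
intercept = mean_Y - slope * mean_X = 72.17 - (14.23 / 8.14) * 43.49 ~ -3.8574
Y = slope * X + intercept. To avoid rounding drift from the rounded slope/intercept, evaluate the equivalent form Y = mean_Y + SD_Y * (X - mean_X) / SD_X at full precision:
Y = 72.17 + 14.23 * (47 - 43.49) / 8.14
Y = 72.17 + 14.23 * 3.51 / 8.14
Y = 72.17 + 49.9473 / 8.14
Y = 72.17 + 6.136
Y = 78.306

78.306


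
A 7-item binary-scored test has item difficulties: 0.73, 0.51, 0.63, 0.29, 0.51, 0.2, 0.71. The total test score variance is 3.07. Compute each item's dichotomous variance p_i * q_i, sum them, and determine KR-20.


For each item, compute p_i * q_i:
  Item 1: 0.73 * 0.27 = 0.1971
  Item 2: 0.51 * 0.49 = 0.2499
  Item 3: 0.63 * 0.37 = 0.2331
  Item 4: 0.29 * 0.71 = 0.2059
  Item 5: 0.51 * 0.49 = 0.2499
  Item 6: 0.2 * 0.8 = 0.16
  Item 7: 0.71 * 0.29 = 0.2059
Sum(p_i * q_i) = 0.1971 + 0.2499 + 0.2331 + 0.2059 + 0.2499 + 0.16 + 0.2059 = 1.5018
KR-20 = (k/(k-1)) * (1 - Sum(p_i*q_i) / Var_total)
= (7/6) * (1 - 1.5018/3.07)
= 1.1667 * 0.5108
KR-20 = 0.596

0.596


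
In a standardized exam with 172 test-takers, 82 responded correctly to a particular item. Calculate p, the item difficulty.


Item difficulty p = number correct / total examinees
p = 82 / 172
p = 0.4767

0.4767


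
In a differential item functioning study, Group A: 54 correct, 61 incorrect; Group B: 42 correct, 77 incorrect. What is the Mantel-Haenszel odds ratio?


Odds_A = 54/61 = 0.8852
Odds_B = 42/77 = 0.5455
OR = Odds_A / Odds_B = 0.8852 / 0.5455
Exactly, OR = (54 * 77) / (61 * 42) = 4158 / 2562
OR = 1.623

1.623


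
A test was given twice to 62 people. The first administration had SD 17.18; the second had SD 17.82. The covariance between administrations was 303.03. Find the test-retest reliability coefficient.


r = cov(X,Y) / (SD_X * SD_Y)
r = 303.03 / (17.18 * 17.82)
r = 303.03 / 306.1476
r = 0.9898

0.9898


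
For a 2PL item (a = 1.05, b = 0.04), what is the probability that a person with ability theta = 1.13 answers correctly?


a*(theta - b) = 1.05 * (1.13 - 0.04) = 1.1445
exp(-1.1445) = 0.3184
P = 1 / (1 + 0.3184)
P = 0.7585

0.7585


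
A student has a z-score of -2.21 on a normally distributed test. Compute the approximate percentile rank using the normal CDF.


CDF(z) = 0.5 * (1 + erf(z/sqrt(2)))
erf(-1.5627) = -0.9729
CDF = 0.0136
Percentile rank = 0.0136 * 100 = 1.36

1.36


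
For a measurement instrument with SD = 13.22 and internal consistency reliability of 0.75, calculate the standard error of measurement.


SEM = SD * sqrt(1 - rxx)
SEM = 13.22 * sqrt(1 - 0.75)
SEM = 13.22 * sqrt(0.25) = 13.22 * 0.5
SEM = 6.61

6.61


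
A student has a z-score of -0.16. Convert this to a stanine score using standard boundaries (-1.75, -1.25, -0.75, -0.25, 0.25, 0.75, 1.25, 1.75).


Stanine boundaries: [-1.75, -1.25, -0.75, -0.25, 0.25, 0.75, 1.25, 1.75]
z = -0.16
Check each boundary:
  z >= -1.75 -> could be stanine 2
  z >= -1.25 -> could be stanine 3
  z >= -0.75 -> could be stanine 4
  z >= -0.25 -> could be stanine 5
  z < 0.25
  z < 0.75
  z < 1.25
  z < 1.75
Highest qualifying boundary gives stanine = 5

5


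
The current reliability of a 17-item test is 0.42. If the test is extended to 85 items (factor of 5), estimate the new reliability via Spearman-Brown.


r_new = (n * rxx) / (1 + (n-1) * rxx)
r_new = (5 * 0.42) / (1 + 4 * 0.42)
r_new = 2.1 / 2.68
r_new = 0.7836

0.7836


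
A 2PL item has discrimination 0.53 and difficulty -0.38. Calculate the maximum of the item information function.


For 2PL, max info at theta = b = -0.38
I_max = a^2 / 4 = 0.53^2 / 4
= 0.2809 / 4
I_max = 0.0702

0.0702


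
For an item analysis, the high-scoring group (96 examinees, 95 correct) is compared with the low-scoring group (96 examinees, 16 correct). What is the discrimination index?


p_upper = 95/96 = 0.9896
p_lower = 16/96 = 0.1667
D = 0.9896 - 0.1667 = 0.8229

0.8229


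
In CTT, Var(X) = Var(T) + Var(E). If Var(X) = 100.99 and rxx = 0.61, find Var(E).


var_true = rxx * var_obs = 0.61 * 100.99 = 61.6039
var_error = var_obs - var_true
var_error = 100.99 - 61.6039
var_error = 39.3861

39.3861


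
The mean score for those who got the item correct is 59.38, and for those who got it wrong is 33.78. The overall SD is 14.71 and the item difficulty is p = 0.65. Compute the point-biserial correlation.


q = 1 - p = 0.35
rpb = ((M1 - M0) / SD) * sqrt(p * q)
rpb = ((59.38 - 33.78) / 14.71) * sqrt(0.65 * 0.35)
rpb = 0.8301

0.8301


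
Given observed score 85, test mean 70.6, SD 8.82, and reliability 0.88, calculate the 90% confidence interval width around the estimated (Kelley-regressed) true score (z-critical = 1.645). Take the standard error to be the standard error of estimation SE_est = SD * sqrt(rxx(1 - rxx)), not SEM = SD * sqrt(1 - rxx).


True score estimate = 0.88*85 + 0.12*70.6 = 83.272
SE_est = SD * sqrt(rxx * (1 - rxx)) = 8.82 * sqrt(0.88 * 0.12) = 8.82 * sqrt(0.1056) = 2.866161
CI = T_est +/- z * SE_est, so width = 2 * z * SE_est = 2 * 1.645 * 2.866161
Width = 9.4297

9.4297


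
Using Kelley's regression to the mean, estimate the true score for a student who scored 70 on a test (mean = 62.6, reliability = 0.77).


T_est = rxx * X + (1 - rxx) * mean
T_est = 0.77 * 70 + 0.23 * 62.6
T_est = 53.9 + 14.398
T_est = 68.298

68.298


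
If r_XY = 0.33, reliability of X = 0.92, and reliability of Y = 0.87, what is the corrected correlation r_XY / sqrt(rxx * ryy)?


r_corrected = rxy / sqrt(rxx * ryy)
= 0.33 / sqrt(0.92 * 0.87)
= 0.33 / sqrt(0.8004)
= 0.33 / 0.894651
r_corrected = 0.3689

0.3689


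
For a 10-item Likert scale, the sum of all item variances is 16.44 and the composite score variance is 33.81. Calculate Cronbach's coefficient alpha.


alpha = (k/(k-1)) * (1 - sum(si^2)/s_total^2)
= (10/9) * (1 - 16.44/33.81)
alpha = 0.5708

0.5708


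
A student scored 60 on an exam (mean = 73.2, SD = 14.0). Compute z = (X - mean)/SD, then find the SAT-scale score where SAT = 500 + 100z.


z = (X - mean) / SD = (60 - 73.2) / 14.0
z = -13.2 / 14.0
z = -0.9429
SAT-scale = SAT = 500 + 100z
Carry z at full precision (z = -13.2 / 14.0) into the conversion:
SAT-scale = 500 + 100 * (-13.2 / 14.0) = 500 + -1320 / 14.0
SAT-scale = 500 + -94.2857
SAT-scale = 405.7143

405.7143


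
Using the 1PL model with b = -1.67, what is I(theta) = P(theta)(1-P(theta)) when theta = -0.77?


P = 1/(1+exp(-(-0.77--1.67))) = 0.7109
I = P*(1-P) = 0.7109 * 0.2891
I = 0.2055

0.2055


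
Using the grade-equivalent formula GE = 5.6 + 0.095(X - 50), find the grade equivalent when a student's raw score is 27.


raw - median = 27 - 50 = -23
slope * diff = 0.095 * -23 = -2.185
GE = 5.6 + -2.185
GE = 3.415

3.415


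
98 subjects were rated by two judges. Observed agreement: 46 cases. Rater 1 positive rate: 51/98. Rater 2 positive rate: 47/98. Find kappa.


P_o = 46/98 = 0.469388
P_e = (51*47 + 47*51) / 9604 = 0.499167
kappa = (P_o - P_e) / (1 - P_e)
kappa = (0.469388 - 0.499167) / (1 - 0.499167)
kappa = -0.0595

-0.0595


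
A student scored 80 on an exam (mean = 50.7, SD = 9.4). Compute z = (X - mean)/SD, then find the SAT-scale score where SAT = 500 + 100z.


z = (X - mean) / SD = (80 - 50.7) / 9.4
z = 29.3 / 9.4
z = 3.117
SAT-scale = SAT = 500 + 100z
Carry z at full precision (z = 29.3 / 9.4) into the conversion:
SAT-scale = 500 + 100 * (29.3 / 9.4) = 500 + 2930 / 9.4
SAT-scale = 500 + 311.7021
SAT-scale = 811.7021

811.7021


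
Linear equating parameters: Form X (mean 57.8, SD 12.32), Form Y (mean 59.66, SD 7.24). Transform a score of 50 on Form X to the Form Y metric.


slope = SD_Y / SD_X = 7.24 / 12.32 ~ 0.5877
intercept = mean_Y - slope * mean_X = 59.66 - (7.24 / 12.32) * 57.8 ~ 25.6931
Y = slope * X + intercept. To avoid rounding drift from the rounded slope/intercept, evaluate the equivalent form Y = mean_Y + SD_Y * (X - mean_X) / SD_X at full precision:
Y = 59.66 + 7.24 * (50 - 57.8) / 12.32
Y = 59.66 - 7.24 * 7.8 / 12.32
Y = 59.66 - 56.472 / 12.32
Y = 59.66 - 4.5838
Y = 55.0762

55.0762


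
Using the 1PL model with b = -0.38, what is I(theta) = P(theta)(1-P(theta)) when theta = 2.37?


P = 1/(1+exp(-(2.37--0.38))) = 0.9399
I = P*(1-P) = 0.9399 * 0.0601
I = 0.0565

0.0565


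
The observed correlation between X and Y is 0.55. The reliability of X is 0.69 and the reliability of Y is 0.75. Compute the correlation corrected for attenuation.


r_corrected = rxy / sqrt(rxx * ryy)
= 0.55 / sqrt(0.69 * 0.75)
= 0.55 / sqrt(0.5175)
= 0.55 / 0.719375
r_corrected = 0.7646

0.7646


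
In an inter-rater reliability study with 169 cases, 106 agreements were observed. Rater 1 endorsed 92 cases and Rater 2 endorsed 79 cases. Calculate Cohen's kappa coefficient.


P_o = 106/169 = 0.627219
P_e = (92*79 + 77*90) / 28561 = 0.497111
kappa = (P_o - P_e) / (1 - P_e)
kappa = (0.627219 - 0.497111) / (1 - 0.497111)
kappa = 0.2587

0.2587


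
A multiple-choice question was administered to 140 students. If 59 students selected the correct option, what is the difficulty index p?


Item difficulty p = number correct / total examinees
p = 59 / 140
p = 0.4214

0.4214


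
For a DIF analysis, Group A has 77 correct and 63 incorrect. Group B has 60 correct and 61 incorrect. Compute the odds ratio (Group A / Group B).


Odds_A = 77/63 = 1.2222
Odds_B = 60/61 = 0.9836
OR = Odds_A / Odds_B = 1.2222 / 0.9836
Exactly, OR = (77 * 61) / (63 * 60) = 4697 / 3780
OR = 1.2426

1.2426


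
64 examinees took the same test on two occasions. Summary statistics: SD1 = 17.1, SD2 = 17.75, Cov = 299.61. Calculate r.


r = cov(X,Y) / (SD_X * SD_Y)
r = 299.61 / (17.1 * 17.75)
r = 299.61 / 303.525
r = 0.9871

0.9871


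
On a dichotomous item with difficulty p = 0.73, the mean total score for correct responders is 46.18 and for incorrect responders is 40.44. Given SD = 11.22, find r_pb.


q = 1 - p = 0.27
rpb = ((M1 - M0) / SD) * sqrt(p * q)
rpb = ((46.18 - 40.44) / 11.22) * sqrt(0.73 * 0.27)
rpb = 0.2271

0.2271


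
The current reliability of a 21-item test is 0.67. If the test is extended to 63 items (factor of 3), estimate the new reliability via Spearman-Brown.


r_new = (n * rxx) / (1 + (n-1) * rxx)
r_new = (3 * 0.67) / (1 + 2 * 0.67)
r_new = 2.01 / 2.34
r_new = 0.859

0.859


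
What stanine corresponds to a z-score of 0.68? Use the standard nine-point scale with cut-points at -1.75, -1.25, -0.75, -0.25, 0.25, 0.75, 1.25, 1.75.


Stanine boundaries: [-1.75, -1.25, -0.75, -0.25, 0.25, 0.75, 1.25, 1.75]
z = 0.68
Check each boundary:
  z >= -1.75 -> could be stanine 2
  z >= -1.25 -> could be stanine 3
  z >= -0.75 -> could be stanine 4
  z >= -0.25 -> could be stanine 5
  z >= 0.25 -> could be stanine 6
  z < 0.75
  z < 1.25
  z < 1.75
Highest qualifying boundary gives stanine = 6

6


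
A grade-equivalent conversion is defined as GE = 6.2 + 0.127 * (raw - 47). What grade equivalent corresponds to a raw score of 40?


raw - median = 40 - 47 = -7
slope * diff = 0.127 * -7 = -0.889
GE = 6.2 + -0.889
GE = 5.311

5.311


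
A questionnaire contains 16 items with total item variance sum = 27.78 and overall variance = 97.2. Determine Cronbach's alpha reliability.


alpha = (k/(k-1)) * (1 - sum(si^2)/s_total^2)
= (16/15) * (1 - 27.78/97.2)
alpha = 0.7618

0.7618


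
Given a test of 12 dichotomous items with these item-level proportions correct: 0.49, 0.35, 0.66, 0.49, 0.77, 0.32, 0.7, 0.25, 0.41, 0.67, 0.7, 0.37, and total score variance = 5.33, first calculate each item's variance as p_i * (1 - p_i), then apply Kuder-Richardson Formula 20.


For each item, compute p_i * q_i:
  Item 1: 0.49 * 0.51 = 0.2499
  Item 2: 0.35 * 0.65 = 0.2275
  Item 3: 0.66 * 0.34 = 0.2244
  Item 4: 0.49 * 0.51 = 0.2499
  Item 5: 0.77 * 0.23 = 0.1771
  Item 6: 0.32 * 0.68 = 0.2176
  Item 7: 0.7 * 0.3 = 0.21
  Item 8: 0.25 * 0.75 = 0.1875
  Item 9: 0.41 * 0.59 = 0.2419
  Item 10: 0.67 * 0.33 = 0.2211
  Item 11: 0.7 * 0.3 = 0.21
  Item 12: 0.37 * 0.63 = 0.2331
Sum(p_i * q_i) = 0.2499 + 0.2275 + 0.2244 + 0.2499 + 0.1771 + 0.2176 + 0.21 + 0.1875 + 0.2419 + 0.2211 + 0.21 + 0.2331 = 2.65
KR-20 = (k/(k-1)) * (1 - Sum(p_i*q_i) / Var_total)
= (12/11) * (1 - 2.65/5.33)
= 1.0909 * 0.5028
KR-20 = 0.5485

0.5485


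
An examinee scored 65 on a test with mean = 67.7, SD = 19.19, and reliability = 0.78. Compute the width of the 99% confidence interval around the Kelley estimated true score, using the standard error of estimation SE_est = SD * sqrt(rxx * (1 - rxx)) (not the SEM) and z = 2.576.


True score estimate = 0.78*65 + 0.22*67.7 = 65.594
SE_est = SD * sqrt(rxx * (1 - rxx)) = 19.19 * sqrt(0.78 * 0.22) = 19.19 * sqrt(0.1716) = 7.949387
CI = T_est +/- z * SE_est, so width = 2 * z * SE_est = 2 * 2.576 * 7.949387
Width = 40.9552

40.9552


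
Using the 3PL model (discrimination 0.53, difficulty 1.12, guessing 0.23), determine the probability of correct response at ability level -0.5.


logit = 0.53*(-0.5 - 1.12) = -0.8586
P* = 1/(1 + exp(--0.8586)) = 0.2976
P = 0.23 + (1 - 0.23) * 0.2976
P = 0.4592

0.4592


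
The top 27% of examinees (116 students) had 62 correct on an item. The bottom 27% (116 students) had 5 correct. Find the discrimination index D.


p_upper = 62/116 = 0.5345
p_lower = 5/116 = 0.0431
D = 0.5345 - 0.0431 = 0.4914

0.4914


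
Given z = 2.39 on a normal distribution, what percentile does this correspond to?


CDF(z) = 0.5 * (1 + erf(z/sqrt(2)))
erf(1.69) = 0.9832
CDF = 0.9916
Percentile rank = 0.9916 * 100 = 99.16

99.16


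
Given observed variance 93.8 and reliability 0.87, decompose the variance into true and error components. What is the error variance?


var_true = rxx * var_obs = 0.87 * 93.8 = 81.606
var_error = var_obs - var_true
var_error = 93.8 - 81.606
var_error = 12.194

12.194


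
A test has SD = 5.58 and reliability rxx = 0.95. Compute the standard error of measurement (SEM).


SEM = SD * sqrt(1 - rxx)
SEM = 5.58 * sqrt(1 - 0.95)
SEM = 5.58 * sqrt(0.05) = 5.58 * 0.223607
SEM = 1.2477

1.2477


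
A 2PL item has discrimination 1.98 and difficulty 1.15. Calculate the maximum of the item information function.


For 2PL, max info at theta = b = 1.15
I_max = a^2 / 4 = 1.98^2 / 4
= 3.9204 / 4
I_max = 0.9801

0.9801


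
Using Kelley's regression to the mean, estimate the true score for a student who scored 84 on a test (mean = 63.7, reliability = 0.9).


T_est = rxx * X + (1 - rxx) * mean
T_est = 0.9 * 84 + 0.1 * 63.7
T_est = 75.6 + 6.37
T_est = 81.97

81.97


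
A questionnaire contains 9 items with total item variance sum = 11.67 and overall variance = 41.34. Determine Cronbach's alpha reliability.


alpha = (k/(k-1)) * (1 - sum(si^2)/s_total^2)
= (9/8) * (1 - 11.67/41.34)
alpha = 0.8074

0.8074


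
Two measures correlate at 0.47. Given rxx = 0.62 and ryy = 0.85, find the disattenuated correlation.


r_corrected = rxy / sqrt(rxx * ryy)
= 0.47 / sqrt(0.62 * 0.85)
= 0.47 / sqrt(0.527)
= 0.47 / 0.725948
r_corrected = 0.6474

0.6474


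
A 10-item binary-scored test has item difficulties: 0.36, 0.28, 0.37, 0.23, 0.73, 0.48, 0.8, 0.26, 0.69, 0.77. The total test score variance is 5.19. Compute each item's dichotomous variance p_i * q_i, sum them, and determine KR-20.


For each item, compute p_i * q_i:
  Item 1: 0.36 * 0.64 = 0.2304
  Item 2: 0.28 * 0.72 = 0.2016
  Item 3: 0.37 * 0.63 = 0.2331
  Item 4: 0.23 * 0.77 = 0.1771
  Item 5: 0.73 * 0.27 = 0.1971
  Item 6: 0.48 * 0.52 = 0.2496
  Item 7: 0.8 * 0.2 = 0.16
  Item 8: 0.26 * 0.74 = 0.1924
  Item 9: 0.69 * 0.31 = 0.2139
  Item 10: 0.77 * 0.23 = 0.1771
Sum(p_i * q_i) = 0.2304 + 0.2016 + 0.2331 + 0.1771 + 0.1971 + 0.2496 + 0.16 + 0.1924 + 0.2139 + 0.1771 = 2.0323
KR-20 = (k/(k-1)) * (1 - Sum(p_i*q_i) / Var_total)
= (10/9) * (1 - 2.0323/5.19)
= 1.1111 * 0.6084
KR-20 = 0.676

0.676


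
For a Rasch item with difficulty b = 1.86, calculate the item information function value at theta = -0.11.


P = 1/(1+exp(-(-0.11-1.86))) = 0.1224
I = P*(1-P) = 0.1224 * 0.8776
I = 0.1074

0.1074


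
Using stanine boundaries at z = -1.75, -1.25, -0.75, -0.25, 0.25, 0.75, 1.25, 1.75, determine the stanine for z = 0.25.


Stanine boundaries: [-1.75, -1.25, -0.75, -0.25, 0.25, 0.75, 1.25, 1.75]
z = 0.25
Check each boundary:
  z >= -1.75 -> could be stanine 2
  z >= -1.25 -> could be stanine 3
  z >= -0.75 -> could be stanine 4
  z >= -0.25 -> could be stanine 5
  z >= 0.25 -> could be stanine 6
  z < 0.75
  z < 1.25
  z < 1.75
Highest qualifying boundary gives stanine = 6

6


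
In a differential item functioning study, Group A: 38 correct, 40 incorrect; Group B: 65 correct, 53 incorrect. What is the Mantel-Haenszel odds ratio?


Odds_A = 38/40 = 0.95
Odds_B = 65/53 = 1.2264
OR = Odds_A / Odds_B = 0.95 / 1.2264
Exactly, OR = (38 * 53) / (40 * 65) = 2014 / 2600
OR = 0.7746

0.7746


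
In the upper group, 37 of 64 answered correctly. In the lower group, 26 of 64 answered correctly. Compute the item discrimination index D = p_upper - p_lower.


p_upper = 37/64 = 0.5781
p_lower = 26/64 = 0.4062
D = 0.5781 - 0.4062 = 0.1719

0.1719


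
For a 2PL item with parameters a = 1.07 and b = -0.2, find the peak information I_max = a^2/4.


For 2PL, max info at theta = b = -0.2
I_max = a^2 / 4 = 1.07^2 / 4
= 1.1449 / 4
I_max = 0.2862

0.2862


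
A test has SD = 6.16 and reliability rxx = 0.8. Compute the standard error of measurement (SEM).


SEM = SD * sqrt(1 - rxx)
SEM = 6.16 * sqrt(1 - 0.8)
SEM = 6.16 * sqrt(0.2) = 6.16 * 0.447214
SEM = 2.7548

2.7548


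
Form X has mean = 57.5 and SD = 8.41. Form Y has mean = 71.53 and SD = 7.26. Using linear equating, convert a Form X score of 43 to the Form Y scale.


slope = SD_Y / SD_X = 7.26 / 8.41 ~ 0.8633
intercept = mean_Y - slope * mean_X = 71.53 - (7.26 / 8.41) * 57.5 ~ 21.8927
Y = slope * X + intercept. To avoid rounding drift from the rounded slope/intercept, evaluate the equivalent form Y = mean_Y + SD_Y * (X - mean_X) / SD_X at full precision:
Y = 71.53 + 7.26 * (43 - 57.5) / 8.41
Y = 71.53 - 7.26 * 14.5 / 8.41
Y = 71.53 - 105.27 / 8.41
Y = 71.53 - 12.5172
Y = 59.0128

59.0128


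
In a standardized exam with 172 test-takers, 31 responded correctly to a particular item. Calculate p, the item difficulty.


Item difficulty p = number correct / total examinees
p = 31 / 172
p = 0.1802

0.1802


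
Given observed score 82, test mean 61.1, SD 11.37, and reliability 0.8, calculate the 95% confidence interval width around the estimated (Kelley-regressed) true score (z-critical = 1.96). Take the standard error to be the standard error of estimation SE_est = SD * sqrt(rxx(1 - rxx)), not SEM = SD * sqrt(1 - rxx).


True score estimate = 0.8*82 + 0.2*61.1 = 77.82
SE_est = SD * sqrt(rxx * (1 - rxx)) = 11.37 * sqrt(0.8 * 0.2) = 11.37 * sqrt(0.16) = 4.548
CI = T_est +/- z * SE_est, so width = 2 * z * SE_est = 2 * 1.96 * 4.548
Width = 17.8282

17.8282


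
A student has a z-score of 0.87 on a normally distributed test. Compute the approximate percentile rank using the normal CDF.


CDF(z) = 0.5 * (1 + erf(z/sqrt(2)))
erf(0.6152) = 0.6157
CDF = 0.8078
Percentile rank = 0.8078 * 100 = 80.78

80.78


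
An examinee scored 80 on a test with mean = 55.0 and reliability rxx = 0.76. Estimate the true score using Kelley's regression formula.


T_est = rxx * X + (1 - rxx) * mean
T_est = 0.76 * 80 + 0.24 * 55.0
T_est = 60.8 + 13.2
T_est = 74.0

74.0


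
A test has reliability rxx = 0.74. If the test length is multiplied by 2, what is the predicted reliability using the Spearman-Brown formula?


r_new = (n * rxx) / (1 + (n-1) * rxx)
r_new = (2 * 0.74) / (1 + 1 * 0.74)
r_new = 1.48 / 1.74
r_new = 0.8506

0.8506


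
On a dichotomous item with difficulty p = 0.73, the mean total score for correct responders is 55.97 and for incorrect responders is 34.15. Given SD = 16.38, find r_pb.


q = 1 - p = 0.27
rpb = ((M1 - M0) / SD) * sqrt(p * q)
rpb = ((55.97 - 34.15) / 16.38) * sqrt(0.73 * 0.27)
rpb = 0.5914

0.5914


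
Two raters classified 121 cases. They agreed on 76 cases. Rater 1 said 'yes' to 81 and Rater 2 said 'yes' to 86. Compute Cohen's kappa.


P_o = 76/121 = 0.628099
P_e = (81*86 + 40*35) / 14641 = 0.571409
kappa = (P_o - P_e) / (1 - P_e)
kappa = (0.628099 - 0.571409) / (1 - 0.571409)
kappa = 0.1323

0.1323


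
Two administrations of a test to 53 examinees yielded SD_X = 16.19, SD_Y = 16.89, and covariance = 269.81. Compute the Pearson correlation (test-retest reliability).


r = cov(X,Y) / (SD_X * SD_Y)
r = 269.81 / (16.19 * 16.89)
r = 269.81 / 273.4491
r = 0.9867

0.9867


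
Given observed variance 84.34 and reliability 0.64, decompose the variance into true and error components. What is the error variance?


var_true = rxx * var_obs = 0.64 * 84.34 = 53.9776
var_error = var_obs - var_true
var_error = 84.34 - 53.9776
var_error = 30.3624

30.3624


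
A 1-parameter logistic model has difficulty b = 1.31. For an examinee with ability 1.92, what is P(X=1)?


theta - b = 1.92 - 1.31 = 0.61
exp(-(theta - b)) = exp(-0.61) = 0.5434
P = 1 / (1 + 0.5434)
P = 0.6479

0.6479


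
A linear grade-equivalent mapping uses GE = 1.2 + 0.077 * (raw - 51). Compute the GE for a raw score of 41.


raw - median = 41 - 51 = -10
slope * diff = 0.077 * -10 = -0.77
GE = 1.2 + -0.77
GE = 0.43

0.43


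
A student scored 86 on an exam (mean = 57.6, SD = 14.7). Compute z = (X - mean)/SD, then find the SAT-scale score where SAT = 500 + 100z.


z = (X - mean) / SD = (86 - 57.6) / 14.7
z = 28.4 / 14.7
z = 1.932
SAT-scale = SAT = 500 + 100z
Carry z at full precision (z = 28.4 / 14.7) into the conversion:
SAT-scale = 500 + 100 * (28.4 / 14.7) = 500 + 2840 / 14.7
SAT-scale = 500 + 193.1973
SAT-scale = 693.1973

693.1973


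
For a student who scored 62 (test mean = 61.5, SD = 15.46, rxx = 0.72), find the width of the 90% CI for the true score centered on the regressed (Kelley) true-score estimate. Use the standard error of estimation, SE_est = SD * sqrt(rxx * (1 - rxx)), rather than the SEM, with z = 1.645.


True score estimate = 0.72*62 + 0.28*61.5 = 61.86
SE_est = SD * sqrt(rxx * (1 - rxx)) = 15.46 * sqrt(0.72 * 0.28) = 15.46 * sqrt(0.2016) = 6.941523
CI = T_est +/- z * SE_est, so width = 2 * z * SE_est = 2 * 1.645 * 6.941523
Width = 22.8376

22.8376


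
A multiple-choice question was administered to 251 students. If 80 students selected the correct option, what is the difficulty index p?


Item difficulty p = number correct / total examinees
p = 80 / 251
p = 0.3187

0.3187


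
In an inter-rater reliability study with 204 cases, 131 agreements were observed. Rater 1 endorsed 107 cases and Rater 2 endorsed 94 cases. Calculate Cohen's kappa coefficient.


P_o = 131/204 = 0.642157
P_e = (107*94 + 97*110) / 41616 = 0.498078
kappa = (P_o - P_e) / (1 - P_e)
kappa = (0.642157 - 0.498078) / (1 - 0.498078)
kappa = 0.2871

0.2871


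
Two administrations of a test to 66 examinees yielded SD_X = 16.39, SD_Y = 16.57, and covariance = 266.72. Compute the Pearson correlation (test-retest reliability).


r = cov(X,Y) / (SD_X * SD_Y)
r = 266.72 / (16.39 * 16.57)
r = 266.72 / 271.5823
r = 0.9821

0.9821


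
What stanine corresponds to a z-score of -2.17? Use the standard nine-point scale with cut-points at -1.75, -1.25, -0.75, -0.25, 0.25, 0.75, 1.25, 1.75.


Stanine boundaries: [-1.75, -1.25, -0.75, -0.25, 0.25, 0.75, 1.25, 1.75]
z = -2.17
Check each boundary:
  z < -1.75
  z < -1.25
  z < -0.75
  z < -0.25
  z < 0.25
  z < 0.75
  z < 1.25
  z < 1.75
Highest qualifying boundary gives stanine = 1

1


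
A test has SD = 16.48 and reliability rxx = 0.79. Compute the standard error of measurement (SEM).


SEM = SD * sqrt(1 - rxx)
SEM = 16.48 * sqrt(1 - 0.79)
SEM = 16.48 * sqrt(0.21) = 16.48 * 0.458258
SEM = 7.5521

7.5521


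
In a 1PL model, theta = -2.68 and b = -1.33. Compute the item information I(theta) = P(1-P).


P = 1/(1+exp(-(-2.68--1.33))) = 0.2059
I = P*(1-P) = 0.2059 * 0.7941
I = 0.1635

0.1635


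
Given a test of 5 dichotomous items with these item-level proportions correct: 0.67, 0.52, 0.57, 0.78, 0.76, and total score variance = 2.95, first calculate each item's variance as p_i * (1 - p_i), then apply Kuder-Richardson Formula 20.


For each item, compute p_i * q_i:
  Item 1: 0.67 * 0.33 = 0.2211
  Item 2: 0.52 * 0.48 = 0.2496
  Item 3: 0.57 * 0.43 = 0.2451
  Item 4: 0.78 * 0.22 = 0.1716
  Item 5: 0.76 * 0.24 = 0.1824
Sum(p_i * q_i) = 0.2211 + 0.2496 + 0.2451 + 0.1716 + 0.1824 = 1.0698
KR-20 = (k/(k-1)) * (1 - Sum(p_i*q_i) / Var_total)
= (5/4) * (1 - 1.0698/2.95)
= 1.25 * 0.6374
KR-20 = 0.7967

0.7967


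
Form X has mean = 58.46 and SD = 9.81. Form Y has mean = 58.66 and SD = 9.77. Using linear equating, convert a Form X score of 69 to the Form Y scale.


slope = SD_Y / SD_X = 9.77 / 9.81 ~ 0.9959
intercept = mean_Y - slope * mean_X = 58.66 - (9.77 / 9.81) * 58.46 ~ 0.4384
Y = slope * X + intercept. To avoid rounding drift from the rounded slope/intercept, evaluate the equivalent form Y = mean_Y + SD_Y * (X - mean_X) / SD_X at full precision:
Y = 58.66 + 9.77 * (69 - 58.46) / 9.81
Y = 58.66 + 9.77 * 10.54 / 9.81
Y = 58.66 + 102.9758 / 9.81
Y = 58.66 + 10.497
Y = 69.157

69.157


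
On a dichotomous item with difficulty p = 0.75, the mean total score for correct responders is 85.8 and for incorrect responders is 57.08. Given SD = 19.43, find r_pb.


q = 1 - p = 0.25
rpb = ((M1 - M0) / SD) * sqrt(p * q)
rpb = ((85.8 - 57.08) / 19.43) * sqrt(0.75 * 0.25)
rpb = 0.64

0.64


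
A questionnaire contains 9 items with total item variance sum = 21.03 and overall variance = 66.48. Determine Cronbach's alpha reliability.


alpha = (k/(k-1)) * (1 - sum(si^2)/s_total^2)
= (9/8) * (1 - 21.03/66.48)
alpha = 0.7691

0.7691


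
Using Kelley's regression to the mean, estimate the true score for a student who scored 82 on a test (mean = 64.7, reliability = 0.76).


T_est = rxx * X + (1 - rxx) * mean
T_est = 0.76 * 82 + 0.24 * 64.7
T_est = 62.32 + 15.528
T_est = 77.848

77.848


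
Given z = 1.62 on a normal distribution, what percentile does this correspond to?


CDF(z) = 0.5 * (1 + erf(z/sqrt(2)))
erf(1.1455) = 0.8948
CDF = 0.9474
Percentile rank = 0.9474 * 100 = 94.74

94.74


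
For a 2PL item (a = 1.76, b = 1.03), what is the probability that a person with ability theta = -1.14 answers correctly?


a*(theta - b) = 1.76 * (-1.14 - 1.03) = -3.8192
exp(--3.8192) = 45.5677
P = 1 / (1 + 45.5677)
P = 0.0215

0.0215


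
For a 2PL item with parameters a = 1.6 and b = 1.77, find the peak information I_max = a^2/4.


For 2PL, max info at theta = b = 1.77
I_max = a^2 / 4 = 1.6^2 / 4
= 2.56 / 4
I_max = 0.64

0.64


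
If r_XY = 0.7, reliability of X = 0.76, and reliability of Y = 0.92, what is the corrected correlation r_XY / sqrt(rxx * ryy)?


r_corrected = rxy / sqrt(rxx * ryy)
= 0.7 / sqrt(0.76 * 0.92)
= 0.7 / sqrt(0.6992)
= 0.7 / 0.836182
r_corrected = 0.8371

0.8371


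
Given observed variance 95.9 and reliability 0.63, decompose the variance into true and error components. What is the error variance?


var_true = rxx * var_obs = 0.63 * 95.9 = 60.417
var_error = var_obs - var_true
var_error = 95.9 - 60.417
var_error = 35.483

35.483


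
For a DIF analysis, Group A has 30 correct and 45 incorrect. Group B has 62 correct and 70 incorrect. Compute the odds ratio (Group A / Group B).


Odds_A = 30/45 = 0.6667
Odds_B = 62/70 = 0.8857
OR = Odds_A / Odds_B = 0.6667 / 0.8857
Exactly, OR = (30 * 70) / (45 * 62) = 2100 / 2790
OR = 0.7527

0.7527


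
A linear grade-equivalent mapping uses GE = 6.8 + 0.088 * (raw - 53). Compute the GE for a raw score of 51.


raw - median = 51 - 53 = -2
slope * diff = 0.088 * -2 = -0.176
GE = 6.8 + -0.176
GE = 6.624

6.624


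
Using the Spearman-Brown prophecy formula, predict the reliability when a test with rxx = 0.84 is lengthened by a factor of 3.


r_new = (n * rxx) / (1 + (n-1) * rxx)
r_new = (3 * 0.84) / (1 + 2 * 0.84)
r_new = 2.52 / 2.68
r_new = 0.9403

0.9403


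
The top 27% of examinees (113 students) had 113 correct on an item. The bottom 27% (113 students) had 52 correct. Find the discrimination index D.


p_upper = 113/113 = 1.0
p_lower = 52/113 = 0.4602
D = 1.0 - 0.4602 = 0.5398

0.5398


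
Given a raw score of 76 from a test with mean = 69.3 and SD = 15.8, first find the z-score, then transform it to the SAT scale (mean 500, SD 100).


z = (X - mean) / SD = (76 - 69.3) / 15.8
z = 6.7 / 15.8
z = 0.4241
SAT-scale = SAT = 500 + 100z
Carry z at full precision (z = 6.7 / 15.8) into the conversion:
SAT-scale = 500 + 100 * (6.7 / 15.8) = 500 + 670 / 15.8
SAT-scale = 500 + 42.4051
SAT-scale = 542.4051

542.4051


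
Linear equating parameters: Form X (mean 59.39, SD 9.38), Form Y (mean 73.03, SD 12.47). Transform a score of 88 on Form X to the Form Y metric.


slope = SD_Y / SD_X = 12.47 / 9.38 ~ 1.3294
intercept = mean_Y - slope * mean_X = 73.03 - (12.47 / 9.38) * 59.39 ~ -5.9245
Y = slope * X + intercept. To avoid rounding drift from the rounded slope/intercept, evaluate the equivalent form Y = mean_Y + SD_Y * (X - mean_X) / SD_X at full precision:
Y = 73.03 + 12.47 * (88 - 59.39) / 9.38
Y = 73.03 + 12.47 * 28.61 / 9.38
Y = 73.03 + 356.7667 / 9.38
Y = 73.03 + 38.0348
Y = 111.0648

111.0648


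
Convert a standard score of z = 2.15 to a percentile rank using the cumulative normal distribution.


CDF(z) = 0.5 * (1 + erf(z/sqrt(2)))
erf(1.5203) = 0.9684
CDF = 0.9842
Percentile rank = 0.9842 * 100 = 98.42

98.42


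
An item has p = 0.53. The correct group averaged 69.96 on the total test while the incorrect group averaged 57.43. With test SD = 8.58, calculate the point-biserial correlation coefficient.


q = 1 - p = 0.47
rpb = ((M1 - M0) / SD) * sqrt(p * q)
rpb = ((69.96 - 57.43) / 8.58) * sqrt(0.53 * 0.47)
rpb = 0.7289

0.7289


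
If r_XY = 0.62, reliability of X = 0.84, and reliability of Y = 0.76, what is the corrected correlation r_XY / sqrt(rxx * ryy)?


r_corrected = rxy / sqrt(rxx * ryy)
= 0.62 / sqrt(0.84 * 0.76)
= 0.62 / sqrt(0.6384)
= 0.62 / 0.798999
r_corrected = 0.776

0.776
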